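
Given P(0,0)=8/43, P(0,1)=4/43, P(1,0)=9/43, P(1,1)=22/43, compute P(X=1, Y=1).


Read from table: P(X=1, Y=1) = 22/43

22/43


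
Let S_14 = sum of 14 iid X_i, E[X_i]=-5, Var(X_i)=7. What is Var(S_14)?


By independence, Var(S_n) = n*Var(X_1) = 14*7 = 98

98


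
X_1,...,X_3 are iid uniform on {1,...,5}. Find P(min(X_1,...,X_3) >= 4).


P(min >= 4) = P(all X_i >= 4) = (P(X_1 >= 4))^3
= (2/5)^3 = 8/125

8/125


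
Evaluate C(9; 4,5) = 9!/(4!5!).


9! = 362880
Denominator: 4!=24 * 5!=120
Coefficient = 362880 / 2880 = 126

126


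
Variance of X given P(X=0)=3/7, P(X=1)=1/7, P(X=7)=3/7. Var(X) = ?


E[X] = 22/7, E[X^2] = 148/7
Var(X) = E[X^2] - (E[X])^2 = 148/7 - (22/7)^2 = 552/49

552/49


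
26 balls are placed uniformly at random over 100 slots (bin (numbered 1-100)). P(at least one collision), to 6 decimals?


P(all different) = prod((100-i)/100 for i=0..25) = 0.028213
P(at least one match) = 1 - 0.028213 = 0.971787

0.971787


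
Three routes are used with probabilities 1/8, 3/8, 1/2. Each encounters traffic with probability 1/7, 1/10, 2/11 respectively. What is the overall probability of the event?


P(A) = P(A|B1)P(B1) + P(A|B2)P(B2) + P(A|B3)P(B3)
= 1/7*1/8 + 1/10*3/8 + 2/11*1/2
= 1/56 + 3/80 + 1/11 = 901/6160

901/6160


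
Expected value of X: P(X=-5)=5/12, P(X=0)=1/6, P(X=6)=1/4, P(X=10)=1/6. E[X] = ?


E[X] = sum(x * P(x))
= -5*5/12 + 0*1/6 + 6*1/4 + 10*1/6
= 13/12

13/12


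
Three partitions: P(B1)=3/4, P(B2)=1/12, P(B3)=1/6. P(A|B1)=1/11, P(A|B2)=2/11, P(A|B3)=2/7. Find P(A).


P(A) = P(A|B1)P(B1) + P(A|B2)P(B2) + P(A|B3)P(B3)
= 1/11*3/4 + 2/11*1/12 + 2/7*1/6
= 3/44 + 1/66 + 1/21 = 11/84

11/84


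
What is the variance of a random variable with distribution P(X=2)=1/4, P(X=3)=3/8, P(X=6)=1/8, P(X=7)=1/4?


E[X] = 33/8, E[X^2] = 169/8
Var(X) = E[X^2] - (E[X])^2 = 169/8 - (33/8)^2 = 263/64

263/64


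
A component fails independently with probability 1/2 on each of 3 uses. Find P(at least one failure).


P(at least one) = 1 - P(none)
P(none) = (1 - 1/2)^3 = (1/2)^3 = 1/8
P(at least one) = 1 - 1/8 = 7/8

7/8


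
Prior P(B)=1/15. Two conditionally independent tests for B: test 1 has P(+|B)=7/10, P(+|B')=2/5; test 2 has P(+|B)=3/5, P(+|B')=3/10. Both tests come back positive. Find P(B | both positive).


After test 1: P(+) = 7/10*1/15 + 2/5*14/15 = 21/50
P(B|+) = (7/150)/(21/50) = 1/9
After test 2 (use post1 as new prior): P(+) = 3/5*1/9 + 3/10*8/9 = 1/3
P(B|+,+) = (1/15)/(1/3) = 1/5

1/5


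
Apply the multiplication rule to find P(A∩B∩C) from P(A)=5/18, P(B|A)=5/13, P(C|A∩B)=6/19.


P(A∩B∩C) = P(A) * P(B|A) * P(C|A∩B)
= 5/18 * 5/13 * 6/19
= 25/234 * 6/19 = 25/741

25/741


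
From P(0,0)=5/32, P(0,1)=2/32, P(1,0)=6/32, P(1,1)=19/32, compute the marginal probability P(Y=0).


P(Y=0) = P(0,0)+P(1,0) = 5/32 + 6/32 = 11/32

11/32


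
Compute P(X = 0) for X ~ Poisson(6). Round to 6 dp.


P(X=0) = e^(-6) * 6^0 / 0!
≈ 0.002478752177 * 1 / 1
≈ 0.002479

0.002479


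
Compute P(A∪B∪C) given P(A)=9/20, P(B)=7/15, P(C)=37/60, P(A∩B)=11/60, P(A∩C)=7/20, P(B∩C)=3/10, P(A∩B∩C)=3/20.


P(A∪B∪C) = P(A)+P(B)+P(C) - P(AB)-P(AC)-P(BC) + P(ABC)
= 9/20+7/15+37/60 - 11/60-7/20-3/10 + 3/20
= 17/20

17/20


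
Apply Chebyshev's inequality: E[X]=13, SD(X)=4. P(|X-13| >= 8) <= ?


k = 8/4 = 2
Chebyshev: P(|X-mu| >= k*sigma) <= 1/k^2 = 1/2^2 = 1/4

1/4


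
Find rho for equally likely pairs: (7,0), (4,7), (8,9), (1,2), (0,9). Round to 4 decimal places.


Cov(X,Y) = -1.2000, Var(X) = 10.0000, Var(Y) = 13.8400
rho = Cov/(sqrt(VarX)*sqrt(VarY)) = -0.1020

-0.1020


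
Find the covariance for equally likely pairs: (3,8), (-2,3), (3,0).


E[X]=4/3, E[Y]=11/3, E[XY]=6
Cov(X,Y) = E[XY] - E[X]E[Y] = 6 - 4/3*11/3 = 10/9

10/9


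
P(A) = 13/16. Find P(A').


P(A') = 1 - P(A) = 1 - 13/16 = 3/16

3/16


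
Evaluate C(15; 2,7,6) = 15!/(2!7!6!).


15! = 1307674368000
Denominator: 2!=2 * 7!=5040 * 6!=720
Coefficient = 1307674368000 / 7257600 = 180180

180180


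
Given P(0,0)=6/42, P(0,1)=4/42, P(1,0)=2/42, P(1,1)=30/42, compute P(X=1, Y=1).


Read from table: P(X=1, Y=1) = 30/42 = 5/7

5/7


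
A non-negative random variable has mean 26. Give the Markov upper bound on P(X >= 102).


Markov: P(X >= a) <= E[X]/a
P(X >= 102) <= 26/102 = 13/51

13/51


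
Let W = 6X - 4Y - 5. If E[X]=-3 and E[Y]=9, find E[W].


E[6X - 4Y - 5] = 6*E[X] - 4*E[Y] - 5
= (6)*(-3) + (-4)*(9) + (-5)
= -18 - 36 - 5 = -59

-59


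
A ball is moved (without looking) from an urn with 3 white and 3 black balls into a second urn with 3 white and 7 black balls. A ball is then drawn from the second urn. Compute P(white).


P(transfer white) = 3/6 = 1/2; P(transfer black) = 1/2
If white transferred: Urn II has 4 white of 11, so P(white|white moved) = 4/11
If black transferred: Urn II has 3 white of 11, so P(white|black moved) = 3/11
By total probability: P(white) = 1/2*4/11 + 1/2*3/11 = 7/22

7/22


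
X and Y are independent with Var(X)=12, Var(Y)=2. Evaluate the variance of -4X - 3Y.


Independence => Cov(X,Y)=0
Var(-4X - 3Y) = (-4)^2*Var(X) + (-3)^2*Var(Y)
= 16*12 + 9*2 = 210

210


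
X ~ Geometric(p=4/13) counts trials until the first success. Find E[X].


For geometric (trials until first success), E[X] = 1/p = 1/(4/13) = 13/4

13/4


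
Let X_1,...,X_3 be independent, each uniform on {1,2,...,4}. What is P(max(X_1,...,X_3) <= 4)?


P(max <= 4) = P(all X_i <= 4) = (P(X_1 <= 4))^3
= (4/4)^3 = 1^3 = 1

1


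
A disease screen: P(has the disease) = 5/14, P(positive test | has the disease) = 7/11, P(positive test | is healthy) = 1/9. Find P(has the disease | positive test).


P(A) = P(A|B)P(B) + P(A|B')P(B') = 7/11*5/14 + 1/9*9/14 = 23/77
P(B|A) = P(A|B)P(B)/P(A) = (5/22)/(23/77) = 35/46

35/46


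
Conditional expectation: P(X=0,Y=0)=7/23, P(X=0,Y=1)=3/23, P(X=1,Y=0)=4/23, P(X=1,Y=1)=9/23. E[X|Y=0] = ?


P(Y=0) = 11/23
E[X|Y=0] = (0*7 + 1*4)/11 = 4/11

4/11


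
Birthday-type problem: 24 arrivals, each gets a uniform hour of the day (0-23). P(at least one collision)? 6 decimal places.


P(all different) = prod((24-i)/24 for i=0..23) = 0.000000
P(at least one match) = 1 - 0.000000 = 1.000000

1.000000


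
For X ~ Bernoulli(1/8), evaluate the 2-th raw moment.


For Bernoulli: X in {0,1}
E[X^2] = 0^2*(1-1/8) + 1^2*1/8 = 1/8

1/8


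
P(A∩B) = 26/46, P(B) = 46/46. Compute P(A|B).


P(A|B) = P(A∩B)/P(B) = (26/46)/(46/46) = 26/46 = 13/23

13/23


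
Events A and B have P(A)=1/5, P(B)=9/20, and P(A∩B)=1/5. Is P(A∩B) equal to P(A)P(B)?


P(A)*P(B) = 1/5*9/20 = 9/100
P(A∩B) = 1/5 != 9/100, so not independent

No, A and B are not independent


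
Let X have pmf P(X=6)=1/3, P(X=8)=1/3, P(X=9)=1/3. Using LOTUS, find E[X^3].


E[X^3] = sum(g(x)*P(x))
= 216*1/3 + 512*1/3 + 729*1/3
= 1457/3

1457/3


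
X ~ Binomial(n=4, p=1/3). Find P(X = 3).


P(X=3) = C(4,3) * p^3 * (1-p)^1
= 4 * 1/27 * 2/3
= 8/81

8/81


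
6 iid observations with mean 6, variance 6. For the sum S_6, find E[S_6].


E[S_n] = n*E[X_1] = 6*6 = 36

36


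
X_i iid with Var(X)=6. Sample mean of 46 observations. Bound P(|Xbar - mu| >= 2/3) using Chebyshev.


Var(Xbar) = Var(X)/n = 6/46
Chebyshev: P(|Xbar-mu| >= 2/3) <= Var(Xbar)/(2/3)^2 = (3/23)/(4/9) = 27/92

27/92


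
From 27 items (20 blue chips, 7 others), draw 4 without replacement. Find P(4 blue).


P(X=4) = C(20,4)*C(7,0) / C(27,4)
= 4845*1 / 17550
= 4845/17550 = 323/1170

323/1170


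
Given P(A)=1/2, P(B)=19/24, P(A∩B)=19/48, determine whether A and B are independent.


P(A)*P(B) = 1/2*19/24 = 19/48
P(A∩B) = 19/48, which equals P(A)P(B), so independent

Yes, A and B are independent


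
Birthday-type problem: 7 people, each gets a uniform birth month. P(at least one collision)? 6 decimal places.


P(all different) = prod((12-i)/12 for i=0..6) = 0.111400
P(at least one match) = 1 - 0.111400 = 0.888600

0.888600


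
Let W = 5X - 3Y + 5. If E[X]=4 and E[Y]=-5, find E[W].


E[5X - 3Y + 5] = 5*E[X] - 3*E[Y] + 5
= (5)*(4) + (-3)*(-5) + (5)
= 20 + 15 + 5 = 40

40


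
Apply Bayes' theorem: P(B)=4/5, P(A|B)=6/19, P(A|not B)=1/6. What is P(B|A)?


P(A) = P(A|B)P(B) + P(A|B')P(B') = 6/19*4/5 + 1/6*1/5 = 163/570
P(B|A) = P(A|B)P(B)/P(A) = (24/95)/(163/570) = 144/163

144/163


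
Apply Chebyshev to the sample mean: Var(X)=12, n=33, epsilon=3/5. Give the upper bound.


Var(Xbar) = Var(X)/n = 12/33
Chebyshev: P(|Xbar-mu| >= 3/5) <= Var(Xbar)/(3/5)^2 = (4/11)/(9/25) = 100/99
Bound exceeds 1, so trivial bound: 1

1


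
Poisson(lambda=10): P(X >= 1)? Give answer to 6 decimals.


P(X>=1) = 1 - P(X<=0) = 1 - (e^(-10)*10^0/0!)
≈ 1 - 0.0000453999 = 0.9999546001
≈ 0.999955

0.999955


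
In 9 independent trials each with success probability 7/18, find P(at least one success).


P(at least one) = 1 - P(none)
P(none) = (1 - 7/18)^9 = (11/18)^9 = 2357947691/198359290368
P(at least one) = 1 - 2357947691/198359290368 = 196001342677/198359290368

196001342677/198359290368


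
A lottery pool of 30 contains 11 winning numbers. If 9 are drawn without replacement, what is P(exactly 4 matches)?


P(X=4) = C(11,4)*C(19,5) / C(30,9)
= 330*11628 / 14307150
= 3837240/14307150 = 11628/43355

11628/43355


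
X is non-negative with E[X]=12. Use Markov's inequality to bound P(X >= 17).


Markov: P(X >= a) <= E[X]/a
P(X >= 17) <= 12/17

12/17


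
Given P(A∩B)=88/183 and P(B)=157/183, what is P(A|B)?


P(A|B) = P(A∩B)/P(B) = (88/183)/(157/183) = 88/157

88/157


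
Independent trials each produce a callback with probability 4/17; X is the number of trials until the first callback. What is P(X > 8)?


P(X > 8) = P(first 8 trials all fail) = (1-p)^8 = (13/17)^8 = 815730721/6975757441

815730721/6975757441


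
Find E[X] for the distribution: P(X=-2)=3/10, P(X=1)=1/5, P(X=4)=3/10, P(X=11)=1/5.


E[X] = sum(x * P(x))
= -2*3/10 + 1*1/5 + 4*3/10 + 11*1/5
= 3

3


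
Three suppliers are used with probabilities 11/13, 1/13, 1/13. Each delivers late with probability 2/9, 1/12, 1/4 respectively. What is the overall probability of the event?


P(A) = P(A|B1)P(B1) + P(A|B2)P(B2) + P(A|B3)P(B3)
= 2/9*11/13 + 1/12*1/13 + 1/4*1/13
= 22/117 + 1/156 + 1/52 = 25/117

25/117


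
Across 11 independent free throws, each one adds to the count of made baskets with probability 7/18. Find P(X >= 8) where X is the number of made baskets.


P(X>=8) = P(X=8) + P(X=9) + P(X=10) + P(X=11)
= 422012257205/21422803359744 + 268553254585/64268410079232 + 34179505129/64268410079232 + 1977326743/64268410079232
= 65447785753/2677850419968

65447785753/2677850419968


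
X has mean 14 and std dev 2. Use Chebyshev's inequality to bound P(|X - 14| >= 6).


k = 6/2 = 3
Chebyshev: P(|X-mu| >= k*sigma) <= 1/k^2 = 1/3^2 = 1/9

1/9


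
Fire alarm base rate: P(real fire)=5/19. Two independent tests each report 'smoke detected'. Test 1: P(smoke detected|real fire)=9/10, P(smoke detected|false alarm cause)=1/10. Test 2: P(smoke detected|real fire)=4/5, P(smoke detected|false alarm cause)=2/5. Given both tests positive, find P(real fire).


After test 1: P(+) = 9/10*5/19 + 1/10*14/19 = 59/190
P(B|+) = (9/38)/(59/190) = 45/59
After test 2 (use post1 as new prior): P(+) = 4/5*45/59 + 2/5*14/59 = 208/295
P(B|+,+) = (36/59)/(208/295) = 45/52

45/52


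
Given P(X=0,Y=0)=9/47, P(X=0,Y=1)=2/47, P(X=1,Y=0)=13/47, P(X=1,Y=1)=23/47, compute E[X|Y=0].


P(Y=0) = 22/47
E[X|Y=0] = (0*9 + 1*13)/22 = 13/22

13/22


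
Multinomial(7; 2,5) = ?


7! = 5040
Denominator: 2!=2 * 5!=120
Coefficient = 5040 / 240 = 21

21


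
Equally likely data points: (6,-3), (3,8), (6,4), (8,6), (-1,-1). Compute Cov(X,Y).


E[X]=22/5, E[Y]=14/5, E[XY]=79/5
Cov(X,Y) = E[XY] - E[X]E[Y] = 79/5 - 22/5*14/5 = 87/25

87/25


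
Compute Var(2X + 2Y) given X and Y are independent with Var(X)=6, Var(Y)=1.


Independence => Cov(X,Y)=0
Var(2X + 2Y) = 2^2*Var(X) + 2^2*Var(Y)
= 4*6 + 4*1 = 28

28


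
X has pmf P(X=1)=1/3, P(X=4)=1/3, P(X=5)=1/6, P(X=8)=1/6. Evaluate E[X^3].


E[X^3] = sum(x^3 * P(x))
= 1*1/3 + 64*1/3 + 125*1/6 + 512*1/6
= 767/6

767/6


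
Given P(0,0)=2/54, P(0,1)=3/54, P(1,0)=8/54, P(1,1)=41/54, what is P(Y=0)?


P(Y=0) = P(0,0)+P(1,0) = 2/54 + 8/54 = 10/54 = 5/27

5/27


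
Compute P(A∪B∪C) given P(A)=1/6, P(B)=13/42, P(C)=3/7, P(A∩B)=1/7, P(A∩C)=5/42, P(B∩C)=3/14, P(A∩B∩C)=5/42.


P(A∪B∪C) = P(A)+P(B)+P(C) - P(AB)-P(AC)-P(BC) + P(ABC)
= 1/6+13/42+3/7 - 1/7-5/42-3/14 + 5/42
= 23/42

23/42


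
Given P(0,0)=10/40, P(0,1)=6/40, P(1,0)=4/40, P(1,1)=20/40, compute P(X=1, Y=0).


Read from table: P(X=1, Y=0) = 4/40 = 1/10

1/10


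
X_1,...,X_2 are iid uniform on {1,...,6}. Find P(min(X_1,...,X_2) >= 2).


P(min >= 2) = P(all X_i >= 2) = (P(X_1 >= 2))^2
= (5/6)^2 = 25/36

25/36


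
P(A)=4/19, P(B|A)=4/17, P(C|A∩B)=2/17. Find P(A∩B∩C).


P(A∩B∩C) = P(A) * P(B|A) * P(C|A∩B)
= 4/19 * 4/17 * 2/17
= 16/323 * 2/17 = 32/5491

32/5491


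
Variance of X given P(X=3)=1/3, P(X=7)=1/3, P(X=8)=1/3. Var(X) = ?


E[X] = 6, E[X^2] = 122/3
Var(X) = E[X^2] - (E[X])^2 = 122/3 - (6)^2 = 14/3

14/3


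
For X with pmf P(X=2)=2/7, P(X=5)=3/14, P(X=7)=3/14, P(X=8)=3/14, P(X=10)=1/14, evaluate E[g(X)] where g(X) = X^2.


E[X^2] = sum(g(x)*P(x))
= 4*2/7 + 25*3/14 + 49*3/14 + 64*3/14 + 100*1/14
= 265/7

265/7


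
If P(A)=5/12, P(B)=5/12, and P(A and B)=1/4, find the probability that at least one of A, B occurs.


P(A∪B) = P(A) + P(B) - P(A∩B)
= 5/12 + 5/12 - 1/4 = 7/12

7/12


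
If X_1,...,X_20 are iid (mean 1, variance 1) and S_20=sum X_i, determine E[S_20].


E[S_n] = n*E[X_1] = 20*1 = 20

20


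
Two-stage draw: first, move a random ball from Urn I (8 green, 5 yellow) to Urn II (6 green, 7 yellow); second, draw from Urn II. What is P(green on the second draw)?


P(transfer green) = 8/13; P(transfer yellow) = 5/13
If green transferred: Urn II has 7 green of 14, so P(green|green moved) = 1/2
If yellow transferred: Urn II has 6 green of 14, so P(green|yellow moved) = 3/7
By total probability: P(green) = 8/13*1/2 + 5/13*3/7 = 43/91

43/91


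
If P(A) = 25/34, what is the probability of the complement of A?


P(A') = 1 - P(A) = 1 - 25/34 = 9/34

9/34


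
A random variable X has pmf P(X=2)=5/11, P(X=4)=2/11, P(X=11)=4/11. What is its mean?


E[X] = sum(x * P(x))
= 2*5/11 + 4*2/11 + 11*4/11
= 62/11

62/11


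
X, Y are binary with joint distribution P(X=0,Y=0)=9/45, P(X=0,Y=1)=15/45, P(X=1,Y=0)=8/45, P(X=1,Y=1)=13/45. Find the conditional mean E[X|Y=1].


P(Y=1) = 28/45
E[X|Y=1] = (0*15 + 1*13)/28 = 13/28

13/28


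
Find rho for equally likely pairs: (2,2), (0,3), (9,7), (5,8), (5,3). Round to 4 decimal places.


Cov(X,Y) = 5.0800, Var(X) = 9.3600, Var(Y) = 5.8400
rho = Cov/(sqrt(VarX)*sqrt(VarY)) = 0.6871

0.6871


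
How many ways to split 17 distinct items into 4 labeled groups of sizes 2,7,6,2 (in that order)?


17! = 355687428096000
Denominator: 2!=2 * 7!=5040 * 6!=720 * 2!=2
Coefficient = 355687428096000 / 14515200 = 24504480

24504480


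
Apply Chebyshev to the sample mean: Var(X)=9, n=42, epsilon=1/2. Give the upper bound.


Var(Xbar) = Var(X)/n = 9/42
Chebyshev: P(|Xbar-mu| >= 1/2) <= Var(Xbar)/(1/2)^2 = (3/14)/(1/4) = 6/7

6/7


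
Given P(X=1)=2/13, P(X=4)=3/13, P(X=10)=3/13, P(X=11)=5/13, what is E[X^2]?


E[X^2] = sum(g(x)*P(x))
= 1*2/13 + 16*3/13 + 100*3/13 + 121*5/13
= 955/13

955/13


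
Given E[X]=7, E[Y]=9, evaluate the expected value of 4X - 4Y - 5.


E[4X - 4Y - 5] = 4*E[X] - 4*E[Y] - 5
= (4)*(7) + (-4)*(9) + (-5)
= 28 - 36 - 5 = -13

-13


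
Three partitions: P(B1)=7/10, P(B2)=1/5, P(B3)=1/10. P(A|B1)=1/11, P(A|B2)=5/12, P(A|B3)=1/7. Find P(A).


P(A) = P(A|B1)P(B1) + P(A|B2)P(B2) + P(A|B3)P(B3)
= 1/11*7/10 + 5/12*1/5 + 1/7*1/10
= 7/110 + 1/12 + 1/70 = 149/924

149/924


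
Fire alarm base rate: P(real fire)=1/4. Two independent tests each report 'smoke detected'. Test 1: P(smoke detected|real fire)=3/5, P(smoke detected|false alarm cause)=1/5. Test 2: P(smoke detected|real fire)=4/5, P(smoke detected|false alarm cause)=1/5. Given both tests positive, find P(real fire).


After test 1: P(+) = 3/5*1/4 + 1/5*3/4 = 3/10
P(B|+) = (3/20)/(3/10) = 1/2
After test 2 (use post1 as new prior): P(+) = 4/5*1/2 + 1/5*1/2 = 1/2
P(B|+,+) = (2/5)/(1/2) = 4/5

4/5


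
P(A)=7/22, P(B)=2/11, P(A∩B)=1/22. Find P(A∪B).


P(A∪B) = P(A) + P(B) - P(A∩B)
= 7/22 + 2/11 - 1/22 = 5/11

5/11


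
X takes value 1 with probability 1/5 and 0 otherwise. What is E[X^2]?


For Bernoulli: X in {0,1}
E[X^2] = 0^2*(1-1/5) + 1^2*1/5 = 1/5

1/5


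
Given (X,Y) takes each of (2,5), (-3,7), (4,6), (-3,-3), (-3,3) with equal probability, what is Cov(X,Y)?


E[X]=-3/5, E[Y]=18/5, E[XY]=13/5
Cov(X,Y) = E[XY] - E[X]E[Y] = 13/5 + 3/5*18/5 = 119/25

119/25


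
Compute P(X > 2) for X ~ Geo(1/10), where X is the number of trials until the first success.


P(X > 2) = P(first 2 trials all fail) = (1-p)^2 = (9/10)^2 = 81/100

81/100


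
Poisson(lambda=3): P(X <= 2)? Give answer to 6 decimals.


P(X<=2) = e^(-3)*3^0/0! + e^(-3)*3^1/1! + e^(-3)*3^2/2!
≈ 0.0497870684 + 0.1493612051 + 0.2240418077
= 0.4231900812
≈ 0.423190

0.423190


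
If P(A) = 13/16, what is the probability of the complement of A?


P(A') = 1 - P(A) = 1 - 13/16 = 3/16

3/16


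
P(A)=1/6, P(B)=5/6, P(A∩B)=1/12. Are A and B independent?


P(A)*P(B) = 1/6*5/6 = 5/36
P(A∩B) = 1/12 != 5/36, so not independent

No, A and B are not independent


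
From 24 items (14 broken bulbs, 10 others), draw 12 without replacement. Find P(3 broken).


P(X=3) = C(14,3)*C(10,9) / C(24,12)
= 364*10 / 2704156
= 3640/2704156 = 10/7429

10/7429


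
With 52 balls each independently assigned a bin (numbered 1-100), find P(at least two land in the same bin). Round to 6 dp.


P(all different) = prod((100-i)/100 for i=0..51) = 0.000000
P(at least one match) = 1 - 0.000000 = 1.000000

1.000000


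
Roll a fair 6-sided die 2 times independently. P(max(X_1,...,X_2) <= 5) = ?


P(max <= 5) = P(all X_i <= 5) = (P(X_1 <= 5))^2
= (5/6)^2 = 25/36

25/36


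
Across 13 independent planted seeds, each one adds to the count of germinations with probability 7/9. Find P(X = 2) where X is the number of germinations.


P(X=2) = C(13,2) * p^2 * (1-p)^11
= 78 * 49/81 * 2048/31381059609
= 2609152/847288609443

2609152/847288609443


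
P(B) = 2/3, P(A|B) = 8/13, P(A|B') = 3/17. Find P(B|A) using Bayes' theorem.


P(A) = P(A|B)P(B) + P(A|B')P(B') = 8/13*2/3 + 3/17*1/3 = 311/663
P(B|A) = P(A|B)P(B)/P(A) = (16/39)/(311/663) = 272/311

272/311


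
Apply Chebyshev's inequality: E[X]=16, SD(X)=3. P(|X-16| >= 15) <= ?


k = 15/3 = 5
Chebyshev: P(|X-mu| >= k*sigma) <= 1/k^2 = 1/5^2 = 1/25

1/25


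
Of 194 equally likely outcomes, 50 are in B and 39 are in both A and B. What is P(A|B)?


P(A|B) = P(A∩B)/P(B) = (39/194)/(50/194) = 39/50

39/50


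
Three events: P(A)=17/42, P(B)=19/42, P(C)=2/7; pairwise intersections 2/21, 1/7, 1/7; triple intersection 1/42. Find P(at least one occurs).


P(A∪B∪C) = P(A)+P(B)+P(C) - P(AB)-P(AC)-P(BC) + P(ABC)
= 17/42+19/42+2/7 - 2/21-1/7-1/7 + 1/42
= 11/14

11/14


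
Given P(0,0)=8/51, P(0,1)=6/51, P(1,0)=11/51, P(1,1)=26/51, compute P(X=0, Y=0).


Read from table: P(X=0, Y=0) = 8/51

8/51


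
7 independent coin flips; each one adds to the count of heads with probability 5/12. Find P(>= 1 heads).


P(at least one) = 1 - P(none)
P(none) = (1 - 5/12)^7 = (7/12)^7 = 823543/35831808
P(at least one) = 1 - 823543/35831808 = 35008265/35831808

35008265/35831808


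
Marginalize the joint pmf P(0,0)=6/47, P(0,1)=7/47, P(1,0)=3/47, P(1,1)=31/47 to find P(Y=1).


P(Y=1) = P(0,1)+P(1,1) = 7/47 + 31/47 = 38/47

38/47


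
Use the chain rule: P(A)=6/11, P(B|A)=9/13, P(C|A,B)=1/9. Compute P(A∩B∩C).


P(A∩B∩C) = P(A) * P(B|A) * P(C|A∩B)
= 6/11 * 9/13 * 1/9
= 54/143 * 1/9 = 6/143

6/143


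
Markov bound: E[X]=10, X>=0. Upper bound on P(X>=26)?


Markov: P(X >= a) <= E[X]/a
P(X >= 26) <= 10/26 = 5/13

5/13


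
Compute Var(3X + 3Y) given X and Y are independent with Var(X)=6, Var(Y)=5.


Independence => Cov(X,Y)=0
Var(3X + 3Y) = 3^2*Var(X) + 3^2*Var(Y)
= 9*6 + 9*5 = 99

99


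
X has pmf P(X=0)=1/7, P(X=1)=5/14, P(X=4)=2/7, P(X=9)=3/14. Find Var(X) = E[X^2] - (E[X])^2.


E[X] = 24/7, E[X^2] = 156/7
Var(X) = E[X^2] - (E[X])^2 = 156/7 - (24/7)^2 = 516/49

516/49


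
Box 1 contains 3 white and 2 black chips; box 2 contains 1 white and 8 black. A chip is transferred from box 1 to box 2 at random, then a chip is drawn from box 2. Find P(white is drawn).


P(transfer white) = 3/5; P(transfer black) = 2/5
If white transferred: Urn II has 2 white of 10, so P(white|white moved) = 1/5
If black transferred: Urn II has 1 white of 10, so P(white|black moved) = 1/10
By total probability: P(white) = 3/5*1/5 + 2/5*1/10 = 4/25

4/25


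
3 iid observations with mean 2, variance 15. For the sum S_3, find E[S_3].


E[S_n] = n*E[X_1] = 3*2 = 6

6


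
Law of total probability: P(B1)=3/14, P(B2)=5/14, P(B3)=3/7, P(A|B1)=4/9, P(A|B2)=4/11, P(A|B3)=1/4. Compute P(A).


P(A) = P(A|B1)P(B1) + P(A|B2)P(B2) + P(A|B3)P(B3)
= 4/9*3/14 + 4/11*5/14 + 1/4*3/7
= 2/21 + 10/77 + 3/28 = 307/924

307/924


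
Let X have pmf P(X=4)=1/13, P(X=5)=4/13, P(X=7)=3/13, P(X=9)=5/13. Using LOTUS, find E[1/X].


E[1/X] = sum(g(x)*P(x))
= 1/4*1/13 + 1/5*4/13 + 1/7*3/13 + 1/9*5/13
= 2563/16380

2563/16380


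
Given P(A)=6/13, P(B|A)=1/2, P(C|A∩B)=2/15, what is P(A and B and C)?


P(A∩B∩C) = P(A) * P(B|A) * P(C|A∩B)
= 6/13 * 1/2 * 2/15
= 3/13 * 2/15 = 2/65

2/65


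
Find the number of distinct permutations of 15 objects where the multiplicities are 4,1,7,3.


15! = 1307674368000
Denominator: 4!=24 * 1!=1 * 7!=5040 * 3!=6
Coefficient = 1307674368000 / 725760 = 1801800

1801800


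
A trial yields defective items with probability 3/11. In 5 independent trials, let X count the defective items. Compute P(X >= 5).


P(X>=5) = P(X=5)
= 243/161051
= 243/161051

243/161051


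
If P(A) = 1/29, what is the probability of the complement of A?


P(A') = 1 - P(A) = 1 - 1/29 = 28/29

28/29


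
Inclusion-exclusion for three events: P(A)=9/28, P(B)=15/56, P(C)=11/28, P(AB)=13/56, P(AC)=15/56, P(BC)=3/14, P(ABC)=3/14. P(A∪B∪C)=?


P(A∪B∪C) = P(A)+P(B)+P(C) - P(AB)-P(AC)-P(BC) + P(ABC)
= 9/28+15/56+11/28 - 13/56-15/56-3/14 + 3/14
= 27/56

27/56


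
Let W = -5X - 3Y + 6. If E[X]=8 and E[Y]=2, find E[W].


E[-5X - 3Y + 6] = -5*E[X] - 3*E[Y] + 6
= (-5)*(8) + (-3)*(2) + (6)
= -40 - 6 + 6 = -40

-40


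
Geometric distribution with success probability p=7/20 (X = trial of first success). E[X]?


For geometric (trials until first success), E[X] = 1/p = 1/(7/20) = 20/7

20/7


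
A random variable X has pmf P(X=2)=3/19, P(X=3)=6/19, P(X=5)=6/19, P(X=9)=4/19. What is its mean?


E[X] = sum(x * P(x))
= 2*3/19 + 3*6/19 + 5*6/19 + 9*4/19
= 90/19

90/19


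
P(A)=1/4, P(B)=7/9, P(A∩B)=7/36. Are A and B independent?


P(A)*P(B) = 1/4*7/9 = 7/36
P(A∩B) = 7/36, which equals P(A)P(B), so independent

Yes, A and B are independent


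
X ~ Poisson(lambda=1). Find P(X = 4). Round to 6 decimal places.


P(X=4) = e^(-1) * 1^4 / 4!
≈ 0.3678794412 * 1 / 24
≈ 0.015328

0.015328


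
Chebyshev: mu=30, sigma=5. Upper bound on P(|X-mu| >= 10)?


k = 10/5 = 2
Chebyshev: P(|X-mu| >= k*sigma) <= 1/k^2 = 1/2^2 = 1/4

1/4


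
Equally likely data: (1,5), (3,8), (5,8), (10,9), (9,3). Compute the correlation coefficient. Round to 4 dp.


Cov(X,Y) = 0.2400, Var(X) = 11.8400, Var(Y) = 5.0400
rho = Cov/(sqrt(VarX)*sqrt(VarY)) = 0.0311

0.0311


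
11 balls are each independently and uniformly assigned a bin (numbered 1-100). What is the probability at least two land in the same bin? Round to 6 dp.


P(all different) = prod((100-i)/100 for i=0..10) = 0.565341
P(at least one match) = 1 - 0.565341 = 0.434659

0.434659


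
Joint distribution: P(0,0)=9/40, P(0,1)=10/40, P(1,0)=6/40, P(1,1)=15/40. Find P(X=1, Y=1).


Read from table: P(X=1, Y=1) = 15/40 = 3/8

3/8


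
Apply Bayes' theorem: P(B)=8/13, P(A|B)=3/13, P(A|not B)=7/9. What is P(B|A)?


P(A) = P(A|B)P(B) + P(A|B')P(B') = 3/13*8/13 + 7/9*5/13 = 671/1521
P(B|A) = P(A|B)P(B)/P(A) = (24/169)/(671/1521) = 216/671

216/671


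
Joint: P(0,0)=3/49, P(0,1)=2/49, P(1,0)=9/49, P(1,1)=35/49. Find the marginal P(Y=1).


P(Y=1) = P(0,1)+P(1,1) = 2/49 + 35/49 = 37/49

37/49


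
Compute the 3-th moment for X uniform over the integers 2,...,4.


E[X^3] = (1/3) * sum(x^3 for x=2..4)
= 99/3 = 33

33


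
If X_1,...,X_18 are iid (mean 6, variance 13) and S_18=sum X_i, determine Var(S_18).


By independence, Var(S_n) = n*Var(X_1) = 18*13 = 234

234


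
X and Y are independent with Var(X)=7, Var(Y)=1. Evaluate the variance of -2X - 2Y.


Independence => Cov(X,Y)=0
Var(-2X - 2Y) = (-2)^2*Var(X) + (-2)^2*Var(Y)
= 4*7 + 4*1 = 32

32


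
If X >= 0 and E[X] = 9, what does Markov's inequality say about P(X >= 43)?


Markov: P(X >= a) <= E[X]/a
P(X >= 43) <= 9/43

9/43


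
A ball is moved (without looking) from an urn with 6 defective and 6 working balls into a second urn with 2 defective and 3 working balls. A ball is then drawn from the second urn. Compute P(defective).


P(transfer defective) = 6/12 = 1/2; P(transfer working) = 1/2
If defective transferred: Urn II has 3 defective of 6, so P(defective|defective moved) = 1/2
If working transferred: Urn II has 2 defective of 6, so P(defective|working moved) = 1/3
By total probability: P(defective) = 1/2*1/2 + 1/2*1/3 = 5/12

5/12


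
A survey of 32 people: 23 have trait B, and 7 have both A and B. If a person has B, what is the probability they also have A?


P(A|B) = P(A∩B)/P(B) = (7/32)/(23/32) = 7/23

7/23


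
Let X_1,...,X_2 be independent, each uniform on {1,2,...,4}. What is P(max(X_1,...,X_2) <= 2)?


P(max <= 2) = P(all X_i <= 2) = (P(X_1 <= 2))^2
= (2/4)^2 = (1/2)^2 = 1/4

1/4


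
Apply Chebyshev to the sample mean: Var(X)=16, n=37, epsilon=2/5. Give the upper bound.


Var(Xbar) = Var(X)/n = 16/37
Chebyshev: P(|Xbar-mu| >= 2/5) <= Var(Xbar)/(2/5)^2 = (16/37)/(4/25) = 100/37
Bound exceeds 1, so trivial bound: 1

1


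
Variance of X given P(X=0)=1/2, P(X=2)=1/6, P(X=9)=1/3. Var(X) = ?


E[X] = 10/3, E[X^2] = 83/3
Var(X) = E[X^2] - (E[X])^2 = 83/3 - (10/3)^2 = 149/9

149/9


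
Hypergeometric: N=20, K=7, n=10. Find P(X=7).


P(X=7) = C(7,7)*C(13,3) / C(20,10)
= 1*286 / 184756
= 286/184756 = 1/646

1/646


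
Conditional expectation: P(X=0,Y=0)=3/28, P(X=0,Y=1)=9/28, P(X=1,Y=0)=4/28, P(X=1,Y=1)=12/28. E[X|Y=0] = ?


P(Y=0) = 7/28
E[X|Y=0] = (0*3 + 1*4)/7 = 4/7

4/7


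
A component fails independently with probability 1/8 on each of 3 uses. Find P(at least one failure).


P(at least one) = 1 - P(none)
P(none) = (1 - 1/8)^3 = (7/8)^3 = 343/512
P(at least one) = 1 - 343/512 = 169/512

169/512


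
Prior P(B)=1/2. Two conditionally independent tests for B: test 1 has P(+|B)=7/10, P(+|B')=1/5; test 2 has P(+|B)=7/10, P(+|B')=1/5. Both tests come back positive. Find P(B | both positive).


After test 1: P(+) = 7/10*1/2 + 1/5*1/2 = 9/20
P(B|+) = (7/20)/(9/20) = 7/9
After test 2 (use post1 as new prior): P(+) = 7/10*7/9 + 1/5*2/9 = 53/90
P(B|+,+) = (49/90)/(53/90) = 49/53

49/53


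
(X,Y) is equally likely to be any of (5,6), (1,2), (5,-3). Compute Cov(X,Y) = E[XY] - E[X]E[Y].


E[X]=11/3, E[Y]=5/3, E[XY]=17/3
Cov(X,Y) = E[XY] - E[X]E[Y] = 17/3 - 11/3*5/3 = -4/9

-4/9


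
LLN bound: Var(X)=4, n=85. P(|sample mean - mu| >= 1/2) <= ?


Var(Xbar) = Var(X)/n = 4/85
Chebyshev: P(|Xbar-mu| >= 1/2) <= Var(Xbar)/(1/2)^2 = (4/85)/(1/4) = 16/85

16/85


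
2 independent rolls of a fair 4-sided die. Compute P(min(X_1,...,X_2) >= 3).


P(min >= 3) = P(all X_i >= 3) = (P(X_1 >= 3))^2
= (2/4)^2 = (1/2)^2 = 1/4

1/4


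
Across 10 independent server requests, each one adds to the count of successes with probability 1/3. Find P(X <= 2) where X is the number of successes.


P(X<=2) = P(X=0) + P(X=1) + P(X=2)
= 1024/59049 + 5120/59049 + 1280/6561
= 5888/19683

5888/19683


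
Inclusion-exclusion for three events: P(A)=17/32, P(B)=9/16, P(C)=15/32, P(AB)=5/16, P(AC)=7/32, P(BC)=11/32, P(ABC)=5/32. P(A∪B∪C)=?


P(A∪B∪C) = P(A)+P(B)+P(C) - P(AB)-P(AC)-P(BC) + P(ABC)
= 17/32+9/16+15/32 - 5/16-7/32-11/32 + 5/32
= 27/32

27/32


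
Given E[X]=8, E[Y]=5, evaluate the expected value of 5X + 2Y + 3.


E[5X + 2Y + 3] = 5*E[X] + 2*E[Y] + 3
= (5)*(8) + (2)*(5) + (3)
= 40 + 10 + 3 = 53

53


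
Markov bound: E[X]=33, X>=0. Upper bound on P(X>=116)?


Markov: P(X >= a) <= E[X]/a
P(X >= 116) <= 33/116

33/116


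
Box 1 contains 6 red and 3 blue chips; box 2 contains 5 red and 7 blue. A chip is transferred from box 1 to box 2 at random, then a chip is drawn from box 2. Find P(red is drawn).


P(transfer red) = 6/9 = 2/3; P(transfer blue) = 1/3
If red transferred: Urn II has 6 red of 13, so P(red|red moved) = 6/13
If blue transferred: Urn II has 5 red of 13, so P(red|blue moved) = 5/13
By total probability: P(red) = 2/3*6/13 + 1/3*5/13 = 17/39

17/39


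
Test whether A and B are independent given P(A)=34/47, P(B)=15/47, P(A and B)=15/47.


P(A)*P(B) = 34/47*15/47 = 510/2209
P(A∩B) = 15/47 != 510/2209, so not independent

No, A and B are not independent


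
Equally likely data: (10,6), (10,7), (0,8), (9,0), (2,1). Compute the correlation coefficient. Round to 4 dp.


Cov(X,Y) = -0.8800, Var(X) = 18.5600, Var(Y) = 10.6400
rho = Cov/(sqrt(VarX)*sqrt(VarY)) = -0.0626

-0.0626


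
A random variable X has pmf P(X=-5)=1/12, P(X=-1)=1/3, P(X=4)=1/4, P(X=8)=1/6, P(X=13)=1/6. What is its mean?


E[X] = sum(x * P(x))
= -5*1/12 - 1*1/3 + 4*1/4 + 8*1/6 + 13*1/6
= 15/4

15/4


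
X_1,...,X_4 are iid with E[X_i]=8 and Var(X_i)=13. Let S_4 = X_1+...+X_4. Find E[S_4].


E[S_n] = n*E[X_1] = 4*8 = 32

32


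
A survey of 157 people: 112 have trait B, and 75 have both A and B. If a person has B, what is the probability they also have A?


P(A|B) = P(A∩B)/P(B) = (75/157)/(112/157) = 75/112

75/112


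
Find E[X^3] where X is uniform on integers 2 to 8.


E[X^3] = (1/7) * sum(x^3 for x=2..8)
= 1295/7 = 185

185


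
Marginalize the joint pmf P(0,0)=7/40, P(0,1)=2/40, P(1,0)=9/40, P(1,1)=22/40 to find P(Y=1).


P(Y=1) = P(0,1)+P(1,1) = 2/40 + 22/40 = 24/40 = 3/5

3/5


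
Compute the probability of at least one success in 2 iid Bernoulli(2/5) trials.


P(at least one) = 1 - P(none)
P(none) = (1 - 2/5)^2 = (3/5)^2 = 9/25
P(at least one) = 1 - 9/25 = 16/25

16/25


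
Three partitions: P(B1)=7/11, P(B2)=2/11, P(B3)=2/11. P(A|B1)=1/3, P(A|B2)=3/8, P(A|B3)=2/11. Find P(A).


P(A) = P(A|B1)P(B1) + P(A|B2)P(B2) + P(A|B3)P(B3)
= 1/3*7/11 + 3/8*2/11 + 2/11*2/11
= 7/33 + 3/44 + 4/121 = 455/1452

455/1452


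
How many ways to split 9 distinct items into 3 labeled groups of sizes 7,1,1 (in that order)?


9! = 362880
Denominator: 7!=5040 * 1!=1 * 1!=1
Coefficient = 362880 / 5040 = 72

72


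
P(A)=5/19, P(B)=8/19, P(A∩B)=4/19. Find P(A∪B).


P(A∪B) = P(A) + P(B) - P(A∩B)
= 5/19 + 8/19 - 4/19 = 9/19

9/19


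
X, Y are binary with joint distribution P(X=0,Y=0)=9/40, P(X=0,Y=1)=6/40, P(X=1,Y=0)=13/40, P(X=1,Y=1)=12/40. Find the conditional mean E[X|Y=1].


P(Y=1) = 18/40
E[X|Y=1] = (0*6 + 1*12)/18 = 12/18 = 2/3

2/3


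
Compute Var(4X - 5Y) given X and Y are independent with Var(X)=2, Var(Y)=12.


Independence => Cov(X,Y)=0
Var(4X - 5Y) = 4^2*Var(X) + (-5)^2*Var(Y)
= 16*2 + 25*12 = 332

332


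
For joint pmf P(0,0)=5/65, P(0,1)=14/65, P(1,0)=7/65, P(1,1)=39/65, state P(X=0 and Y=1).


Read from table: P(X=0, Y=1) = 14/65

14/65


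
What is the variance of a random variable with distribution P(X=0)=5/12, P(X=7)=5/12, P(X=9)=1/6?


E[X] = 53/12, E[X^2] = 407/12
Var(X) = E[X^2] - (E[X])^2 = 407/12 - (53/12)^2 = 2075/144

2075/144


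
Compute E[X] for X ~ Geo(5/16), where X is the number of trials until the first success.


For geometric (trials until first success), E[X] = 1/p = 1/(5/16) = 16/5

16/5


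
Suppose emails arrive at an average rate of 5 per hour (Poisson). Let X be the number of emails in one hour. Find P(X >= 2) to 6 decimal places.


P(X>=2) = 1 - P(X<=1) = 1 - (e^(-5)*5^0/0! + e^(-5)*5^1/1!)
≈ 1 - (0.0067379470 + 0.0336897350)
= 1 - 0.0404276820 = 0.9595723180
≈ 0.959572

0.959572


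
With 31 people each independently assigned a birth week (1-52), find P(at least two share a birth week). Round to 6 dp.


P(all different) = prod((52-i)/52 for i=0..30) = 0.000010
P(at least one match) = 1 - 0.000010 = 0.999990

0.999990


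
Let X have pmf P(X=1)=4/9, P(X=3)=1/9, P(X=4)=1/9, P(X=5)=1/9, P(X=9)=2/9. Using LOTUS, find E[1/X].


E[1/X] = sum(g(x)*P(x))
= 1*4/9 + 1/3*1/9 + 1/4*1/9 + 1/5*1/9 + 1/9*2/9
= 901/1620

901/1620


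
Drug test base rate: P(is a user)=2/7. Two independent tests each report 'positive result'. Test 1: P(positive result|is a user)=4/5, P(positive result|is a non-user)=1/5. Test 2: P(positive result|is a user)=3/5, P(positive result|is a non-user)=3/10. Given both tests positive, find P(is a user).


After test 1: P(+) = 4/5*2/7 + 1/5*5/7 = 13/35
P(B|+) = (8/35)/(13/35) = 8/13
After test 2 (use post1 as new prior): P(+) = 3/5*8/13 + 3/10*5/13 = 63/130
P(B|+,+) = (24/65)/(63/130) = 16/21

16/21


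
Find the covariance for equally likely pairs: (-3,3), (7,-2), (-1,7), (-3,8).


E[X]=0, E[Y]=4, E[XY]=-27/2
Cov(X,Y) = E[XY] - E[X]E[Y] = -27/2 - 0*4 = -27/2

-27/2


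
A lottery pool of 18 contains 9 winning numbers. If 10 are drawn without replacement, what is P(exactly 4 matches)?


P(X=4) = C(9,4)*C(9,6) / C(18,10)
= 126*84 / 43758
= 10584/43758 = 588/2431

588/2431


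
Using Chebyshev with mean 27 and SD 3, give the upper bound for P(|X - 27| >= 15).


k = 15/3 = 5
Chebyshev: P(|X-mu| >= k*sigma) <= 1/k^2 = 1/5^2 = 1/25

1/25


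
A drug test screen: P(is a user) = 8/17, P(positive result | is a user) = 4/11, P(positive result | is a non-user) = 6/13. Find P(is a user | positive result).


P(A) = P(A|B)P(B) + P(A|B')P(B') = 4/11*8/17 + 6/13*9/17 = 1010/2431
P(B|A) = P(A|B)P(B)/P(A) = (32/187)/(1010/2431) = 208/505

208/505


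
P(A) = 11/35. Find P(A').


P(A') = 1 - P(A) = 1 - 11/35 = 24/35

24/35


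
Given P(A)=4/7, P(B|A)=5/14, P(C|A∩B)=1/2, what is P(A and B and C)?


P(A∩B∩C) = P(A) * P(B|A) * P(C|A∩B)
= 4/7 * 5/14 * 1/2
= 10/49 * 1/2 = 5/49

5/49


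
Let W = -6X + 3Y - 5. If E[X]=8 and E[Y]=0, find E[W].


E[-6X + 3Y - 5] = -6*E[X] + 3*E[Y] - 5
= (-6)*(8) + (3)*(0) + (-5)
= -48 + 0 - 5 = -53

-53


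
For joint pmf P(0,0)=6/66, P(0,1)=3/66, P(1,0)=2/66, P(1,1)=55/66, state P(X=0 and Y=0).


Read from table: P(X=0, Y=0) = 6/66 = 1/11

1/11


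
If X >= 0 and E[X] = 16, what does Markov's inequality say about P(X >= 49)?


Markov: P(X >= a) <= E[X]/a
P(X >= 49) <= 16/49

16/49


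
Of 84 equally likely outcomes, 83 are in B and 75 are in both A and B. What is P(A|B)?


P(A|B) = P(A∩B)/P(B) = (75/84)/(83/84) = 75/83

75/83


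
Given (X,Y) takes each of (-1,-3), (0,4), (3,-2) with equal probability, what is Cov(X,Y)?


E[X]=2/3, E[Y]=-1/3, E[XY]=-1
Cov(X,Y) = E[XY] - E[X]E[Y] = -1 - 2/3*-1/3 = -7/9

-7/9


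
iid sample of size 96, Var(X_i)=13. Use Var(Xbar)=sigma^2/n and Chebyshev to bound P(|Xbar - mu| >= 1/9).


Var(Xbar) = Var(X)/n = 13/96
Chebyshev: P(|Xbar-mu| >= 1/9) <= Var(Xbar)/(1/9)^2 = (13/96)/(1/81) = 351/32
Bound exceeds 1, so trivial bound: 1

1


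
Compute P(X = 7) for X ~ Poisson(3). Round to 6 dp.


P(X=7) = e^(-3) * 3^7 / 7!
≈ 0.04978706837 * 2187 / 5040
≈ 0.021604

0.021604


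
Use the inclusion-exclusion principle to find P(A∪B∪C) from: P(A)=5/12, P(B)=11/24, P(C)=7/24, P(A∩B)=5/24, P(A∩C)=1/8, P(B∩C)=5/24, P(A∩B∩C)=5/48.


P(A∪B∪C) = P(A)+P(B)+P(C) - P(AB)-P(AC)-P(BC) + P(ABC)
= 5/12+11/24+7/24 - 5/24-1/8-5/24 + 5/48
= 35/48

35/48


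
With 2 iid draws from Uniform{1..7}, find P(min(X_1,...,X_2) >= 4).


P(min >= 4) = P(all X_i >= 4) = (P(X_1 >= 4))^2
= (4/7)^2 = 16/49

16/49


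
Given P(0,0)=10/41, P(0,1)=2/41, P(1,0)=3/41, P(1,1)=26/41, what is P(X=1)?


P(X=1) = P(1,0)+P(1,1) = 3/41 + 26/41 = 29/41

29/41


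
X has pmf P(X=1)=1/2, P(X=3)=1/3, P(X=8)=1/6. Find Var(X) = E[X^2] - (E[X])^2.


E[X] = 17/6, E[X^2] = 85/6
Var(X) = E[X^2] - (E[X])^2 = 85/6 - (17/6)^2 = 221/36

221/36


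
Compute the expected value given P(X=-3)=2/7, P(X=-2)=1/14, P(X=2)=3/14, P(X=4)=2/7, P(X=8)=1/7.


E[X] = sum(x * P(x))
= -3*2/7 - 2*1/14 + 2*3/14 + 4*2/7 + 8*1/7
= 12/7

12/7


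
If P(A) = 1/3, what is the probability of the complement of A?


P(A') = 1 - P(A) = 1 - 1/3 = 2/3

2/3


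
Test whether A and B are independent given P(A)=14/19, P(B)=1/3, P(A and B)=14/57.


P(A)*P(B) = 14/19*1/3 = 14/57
P(A∩B) = 14/57, which equals P(A)P(B), so independent

Yes, A and B are independent


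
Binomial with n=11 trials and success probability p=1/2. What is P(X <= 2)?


P(X<=2) = P(X=0) + P(X=1) + P(X=2)
= 1/2048 + 11/2048 + 55/2048
= 67/2048

67/2048


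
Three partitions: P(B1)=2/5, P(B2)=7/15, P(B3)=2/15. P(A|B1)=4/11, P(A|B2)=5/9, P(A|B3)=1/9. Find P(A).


P(A) = P(A|B1)P(B1) + P(A|B2)P(B2) + P(A|B3)P(B3)
= 4/11*2/5 + 5/9*7/15 + 1/9*2/15
= 8/55 + 7/27 + 2/135 = 623/1485

623/1485


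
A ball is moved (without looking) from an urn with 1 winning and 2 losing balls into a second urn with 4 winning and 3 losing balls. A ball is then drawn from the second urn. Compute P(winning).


P(transfer winning) = 1/3; P(transfer losing) = 2/3
If winning transferred: Urn II has 5 winning of 8, so P(winning|winning moved) = 5/8
If losing transferred: Urn II has 4 winning of 8, so P(winning|losing moved) = 1/2
By total probability: P(winning) = 1/3*5/8 + 2/3*1/2 = 13/24

13/24


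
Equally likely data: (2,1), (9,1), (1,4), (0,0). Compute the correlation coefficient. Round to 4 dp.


Cov(X,Y) = -0.7500, Var(X) = 12.5000, Var(Y) = 2.2500
rho = Cov/(sqrt(VarX)*sqrt(VarY)) = -0.1414

-0.1414


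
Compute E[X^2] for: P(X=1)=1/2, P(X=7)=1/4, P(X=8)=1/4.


E[X^2] = sum(x^2 * P(x))
= 1*1/2 + 49*1/4 + 64*1/4
= 115/4

115/4


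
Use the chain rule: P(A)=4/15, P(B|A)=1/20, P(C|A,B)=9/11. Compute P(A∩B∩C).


P(A∩B∩C) = P(A) * P(B|A) * P(C|A∩B)
= 4/15 * 1/20 * 9/11
= 1/75 * 9/11 = 3/275

3/275


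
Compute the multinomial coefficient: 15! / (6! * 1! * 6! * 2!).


15! = 1307674368000
Denominator: 6!=720 * 1!=1 * 6!=720 * 2!=2
Coefficient = 1307674368000 / 1036800 = 1261260

1261260


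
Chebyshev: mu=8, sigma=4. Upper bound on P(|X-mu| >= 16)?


k = 16/4 = 4
Chebyshev: P(|X-mu| >= k*sigma) <= 1/k^2 = 1/4^2 = 1/16

1/16


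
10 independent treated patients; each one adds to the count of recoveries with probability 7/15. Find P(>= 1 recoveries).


P(at least one) = 1 - P(none)
P(none) = (1 - 7/15)^10 = (8/15)^10 = 1073741824/576650390625
P(at least one) = 1 - 1073741824/576650390625 = 575576648801/576650390625

575576648801/576650390625


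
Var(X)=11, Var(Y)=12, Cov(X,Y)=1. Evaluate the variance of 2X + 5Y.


Var(2X + 5Y) = 2^2*Var(X) + 5^2*Var(Y) + 2*2*5*Cov(X,Y)
= 4*11 + 25*12 + 20*1
= 44 + 300 + 20 = 364

364


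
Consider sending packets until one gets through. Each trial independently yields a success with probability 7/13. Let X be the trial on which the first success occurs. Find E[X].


For geometric (trials until first success), E[X] = 1/p = 1/(7/13) = 13/7

13/7
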